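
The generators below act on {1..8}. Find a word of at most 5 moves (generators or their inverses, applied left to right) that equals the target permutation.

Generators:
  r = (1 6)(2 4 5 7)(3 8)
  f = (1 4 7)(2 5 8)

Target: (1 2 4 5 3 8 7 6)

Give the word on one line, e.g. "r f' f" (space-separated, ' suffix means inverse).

f' f' r'

  after f': (1 7 4)(2 8 5)
  after f': (1 4 7)(2 5 8)
  after r': (1 2 4 5 3 8 7 6)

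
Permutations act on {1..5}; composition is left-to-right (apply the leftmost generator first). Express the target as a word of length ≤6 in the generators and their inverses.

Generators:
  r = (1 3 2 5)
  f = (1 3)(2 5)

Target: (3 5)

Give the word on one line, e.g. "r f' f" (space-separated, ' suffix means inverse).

  after r': (1 5 2 3)
  after f': (1 2)
  after r': (1 3)(2 5)
  after r': (3 5)

r' f' r' r'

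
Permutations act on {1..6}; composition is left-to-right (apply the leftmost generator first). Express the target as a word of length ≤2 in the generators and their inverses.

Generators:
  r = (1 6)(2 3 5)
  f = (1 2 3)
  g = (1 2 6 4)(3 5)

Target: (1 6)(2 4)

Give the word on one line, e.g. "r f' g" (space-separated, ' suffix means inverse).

g' g'

  after g': (1 4 6 2)(3 5)
  after g': (1 6)(2 4)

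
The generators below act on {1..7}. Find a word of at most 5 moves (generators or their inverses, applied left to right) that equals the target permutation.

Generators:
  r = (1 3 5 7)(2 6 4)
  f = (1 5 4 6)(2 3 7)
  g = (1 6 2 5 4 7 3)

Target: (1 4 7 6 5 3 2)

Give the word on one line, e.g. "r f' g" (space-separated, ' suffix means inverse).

  after r: (1 3 5 7)(2 6 4)
  after g: (3 4 5)(6 7)
  after f: (1 5 7)(2 3 6)
  after g: (1 4 7 6 5 3 2)

r g f g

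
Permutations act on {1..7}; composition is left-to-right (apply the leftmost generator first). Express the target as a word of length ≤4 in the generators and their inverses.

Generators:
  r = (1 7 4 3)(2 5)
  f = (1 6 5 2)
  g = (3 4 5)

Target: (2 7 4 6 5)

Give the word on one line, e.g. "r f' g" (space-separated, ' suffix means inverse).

g f r f'

  after g: (3 4 5)
  after f: (1 6 5 3 4 2)
  after r: (1 6 2 7 4 5)
  after f': (2 7 4 6 5)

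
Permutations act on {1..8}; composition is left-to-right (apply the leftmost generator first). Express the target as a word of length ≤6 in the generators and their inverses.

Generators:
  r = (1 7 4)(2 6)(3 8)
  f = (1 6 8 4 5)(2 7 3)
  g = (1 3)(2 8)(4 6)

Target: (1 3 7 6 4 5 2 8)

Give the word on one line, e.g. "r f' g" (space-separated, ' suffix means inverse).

  after f: (1 6 8 4 5)(2 7 3)
  after r': (1 2)(3 6)(4 5)(7 8)
  after g': (1 8 7 2 3 4 5 6)
  after r': (1 3 7 6 4 5 2 8)

f r' g' r'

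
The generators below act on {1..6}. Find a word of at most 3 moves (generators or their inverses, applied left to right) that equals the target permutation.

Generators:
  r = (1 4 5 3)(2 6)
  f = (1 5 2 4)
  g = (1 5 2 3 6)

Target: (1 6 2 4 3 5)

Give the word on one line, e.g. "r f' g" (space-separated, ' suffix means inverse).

  after f: (1 5 2 4)
  after g': (2 4 6 3)
  after g': (1 6 2 4 3 5)

f g' g'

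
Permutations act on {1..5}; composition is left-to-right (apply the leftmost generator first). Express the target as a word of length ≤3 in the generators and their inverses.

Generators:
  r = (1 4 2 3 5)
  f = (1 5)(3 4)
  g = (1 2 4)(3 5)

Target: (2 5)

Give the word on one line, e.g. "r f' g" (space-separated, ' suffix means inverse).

g' r'

  after g': (1 4 2)(3 5)
  after r': (2 5)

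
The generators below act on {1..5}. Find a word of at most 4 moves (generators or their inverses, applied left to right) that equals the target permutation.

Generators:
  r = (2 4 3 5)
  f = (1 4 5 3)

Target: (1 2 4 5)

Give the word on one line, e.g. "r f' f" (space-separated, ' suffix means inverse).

  after f: (1 4 5 3)
  after r': (1 2 5 4 3)
  after f': (1 2 4 5)

f r' f'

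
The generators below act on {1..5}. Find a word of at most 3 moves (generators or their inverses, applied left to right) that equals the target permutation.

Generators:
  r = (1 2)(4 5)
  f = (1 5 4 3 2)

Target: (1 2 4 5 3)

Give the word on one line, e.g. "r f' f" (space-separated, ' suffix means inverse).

r f r'

  after r: (1 2)(4 5)
  after f: (2 5 3)
  after r': (1 2 4 5 3)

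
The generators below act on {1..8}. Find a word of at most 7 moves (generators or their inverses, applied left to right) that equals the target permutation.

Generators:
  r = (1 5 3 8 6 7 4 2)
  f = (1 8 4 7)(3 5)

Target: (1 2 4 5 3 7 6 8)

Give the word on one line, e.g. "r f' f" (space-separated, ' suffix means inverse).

f f r f' f'

  after f: (1 8 4 7)(3 5)
  after f: (1 4)(7 8)
  after r: (1 2)(3 8 4 5)(6 7)
  after f': (1 2 7 6 4 3)
  after f': (1 2 4 5 3 7 6 8)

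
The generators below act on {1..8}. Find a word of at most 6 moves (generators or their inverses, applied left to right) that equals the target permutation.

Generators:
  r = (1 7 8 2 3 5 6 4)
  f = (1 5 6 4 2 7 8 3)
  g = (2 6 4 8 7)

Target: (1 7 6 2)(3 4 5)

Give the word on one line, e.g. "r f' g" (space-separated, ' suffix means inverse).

  after g': (2 7 8 4 6)
  after r': (1 4 5 3 2)(6 8)
  after g: (1 8 4 5 3 6 7 2)
  after g: (1 7 6 2)(3 4 5)

g' r' g g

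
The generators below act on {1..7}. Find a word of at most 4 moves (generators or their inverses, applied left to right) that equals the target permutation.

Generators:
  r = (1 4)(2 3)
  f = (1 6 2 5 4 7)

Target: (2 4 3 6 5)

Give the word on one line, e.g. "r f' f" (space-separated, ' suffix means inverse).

  after f': (1 7 4 5 2 6)
  after r: (1 7)(2 6 4 5 3)
  after f': (1 4 2)(3 6 5)
  after r: (2 4 3 6 5)

f' r f' r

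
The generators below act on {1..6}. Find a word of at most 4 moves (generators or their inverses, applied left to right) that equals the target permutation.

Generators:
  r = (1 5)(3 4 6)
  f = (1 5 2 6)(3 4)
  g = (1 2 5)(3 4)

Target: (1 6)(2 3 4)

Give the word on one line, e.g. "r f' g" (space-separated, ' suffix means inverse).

f r' f'

  after f: (1 5 2 6)(3 4)
  after r': (2 4 6 5)
  after f': (1 6)(2 3 4)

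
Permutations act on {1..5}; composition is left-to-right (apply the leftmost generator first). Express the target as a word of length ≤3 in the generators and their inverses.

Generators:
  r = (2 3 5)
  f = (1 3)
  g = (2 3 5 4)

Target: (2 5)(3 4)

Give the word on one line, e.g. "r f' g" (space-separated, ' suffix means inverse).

  after g': (2 4 5 3)
  after g': (2 5)(3 4)

g' g'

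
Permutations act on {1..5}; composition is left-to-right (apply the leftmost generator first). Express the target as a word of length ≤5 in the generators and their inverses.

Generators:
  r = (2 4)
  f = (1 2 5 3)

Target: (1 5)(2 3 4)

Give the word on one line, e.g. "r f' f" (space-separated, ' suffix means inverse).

  after f: (1 2 5 3)
  after f: (1 5)(2 3)
  after r': (1 5)(2 3 4)

f f r'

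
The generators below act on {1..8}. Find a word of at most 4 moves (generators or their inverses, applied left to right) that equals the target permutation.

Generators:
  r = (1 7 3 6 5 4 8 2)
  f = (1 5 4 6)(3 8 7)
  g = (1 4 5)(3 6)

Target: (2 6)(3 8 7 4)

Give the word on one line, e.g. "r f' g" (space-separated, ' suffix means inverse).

g f r f'

  after g: (1 4 5)(3 6)
  after f: (1 6 8 7 3)
  after r: (1 5 4 8 3 7 6 2)
  after f': (2 6)(3 8 7 4)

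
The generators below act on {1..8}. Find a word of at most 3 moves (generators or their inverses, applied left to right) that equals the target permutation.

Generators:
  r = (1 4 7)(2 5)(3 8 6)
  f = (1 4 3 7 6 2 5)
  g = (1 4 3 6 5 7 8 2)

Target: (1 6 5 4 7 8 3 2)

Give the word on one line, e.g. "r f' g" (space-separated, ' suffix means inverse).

  after r': (1 7 4)(2 5)(3 6 8)
  after g: (1 8 6 2 7 3 5)
  after r: (1 6 5 4 7 8 3 2)

r' g r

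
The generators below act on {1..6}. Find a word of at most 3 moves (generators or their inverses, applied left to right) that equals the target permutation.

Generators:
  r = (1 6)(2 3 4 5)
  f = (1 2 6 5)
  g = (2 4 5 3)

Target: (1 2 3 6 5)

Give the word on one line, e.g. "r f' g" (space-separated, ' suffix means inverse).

  after g: (2 4 5 3)
  after r': (1 6)(2 3 5)
  after f': (1 2 3 6 5)

g r' f'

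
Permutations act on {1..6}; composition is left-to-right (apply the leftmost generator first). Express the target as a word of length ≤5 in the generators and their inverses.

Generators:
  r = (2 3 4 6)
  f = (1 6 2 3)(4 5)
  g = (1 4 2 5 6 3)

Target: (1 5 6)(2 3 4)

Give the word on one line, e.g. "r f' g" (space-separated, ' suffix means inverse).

  after g: (1 4 2 5 6 3)
  after f: (1 5 2 4 3 6)
  after r': (1 5 6)(2 3 4)

g f r'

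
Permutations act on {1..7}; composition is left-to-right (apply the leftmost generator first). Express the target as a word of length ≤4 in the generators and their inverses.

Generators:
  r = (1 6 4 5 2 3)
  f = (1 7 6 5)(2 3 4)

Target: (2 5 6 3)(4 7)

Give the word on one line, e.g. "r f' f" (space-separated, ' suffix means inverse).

r' f' r r

  after r': (1 3 2 5 4 6)
  after f': (1 2 6 5 3 4 7)
  after r: (1 3 5)(2 4 7 6)
  after r: (2 5 6 3)(4 7)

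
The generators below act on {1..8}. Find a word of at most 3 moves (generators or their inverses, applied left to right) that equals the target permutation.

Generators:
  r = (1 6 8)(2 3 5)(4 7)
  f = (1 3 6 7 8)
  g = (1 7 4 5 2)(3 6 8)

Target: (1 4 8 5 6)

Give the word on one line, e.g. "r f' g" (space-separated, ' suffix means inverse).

r' f' r

  after r': (1 8 6)(2 5 3)(4 7)
  after f': (1 7 4 6 8 3 2 5)
  after r: (1 4 8 5 6)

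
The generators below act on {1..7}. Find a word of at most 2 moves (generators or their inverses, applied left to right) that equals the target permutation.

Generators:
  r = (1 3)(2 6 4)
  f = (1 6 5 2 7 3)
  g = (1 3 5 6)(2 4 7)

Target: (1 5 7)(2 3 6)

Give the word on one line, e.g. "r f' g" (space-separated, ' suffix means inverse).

f f

  after f: (1 6 5 2 7 3)
  after f: (1 5 7)(2 3 6)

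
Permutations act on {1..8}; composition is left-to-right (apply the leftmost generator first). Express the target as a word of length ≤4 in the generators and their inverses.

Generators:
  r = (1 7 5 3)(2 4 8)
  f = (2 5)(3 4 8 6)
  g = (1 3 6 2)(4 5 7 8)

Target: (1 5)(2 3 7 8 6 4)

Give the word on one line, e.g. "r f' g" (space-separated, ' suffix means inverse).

  after r: (1 7 5 3)(2 4 8)
  after r: (1 5)(2 8 4)(3 7)
  after f': (1 2 4 5)(3 7 6 8)
  after f': (1 5)(2 3 7 8 6 4)

r r f' f'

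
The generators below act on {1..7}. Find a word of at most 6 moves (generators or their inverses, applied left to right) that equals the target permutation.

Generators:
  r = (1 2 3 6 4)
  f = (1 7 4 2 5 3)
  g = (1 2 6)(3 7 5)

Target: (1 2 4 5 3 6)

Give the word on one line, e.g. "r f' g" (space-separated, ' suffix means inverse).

  after g: (1 2 6)(3 7 5)
  after f': (1 4 7 2 6 3)
  after r: (2 4 7 3)
  after g: (1 2 4 5 3 6)

g f' r g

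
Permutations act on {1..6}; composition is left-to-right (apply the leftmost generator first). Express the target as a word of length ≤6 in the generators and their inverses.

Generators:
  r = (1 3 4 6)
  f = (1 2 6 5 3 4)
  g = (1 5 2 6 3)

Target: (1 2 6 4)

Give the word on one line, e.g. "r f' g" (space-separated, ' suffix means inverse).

  after r': (1 6 4 3)
  after f': (1 2)(3 4 5 6)
  after g: (1 6)(2 5 3 4)
  after f': (1 2 6 4)

r' f' g f'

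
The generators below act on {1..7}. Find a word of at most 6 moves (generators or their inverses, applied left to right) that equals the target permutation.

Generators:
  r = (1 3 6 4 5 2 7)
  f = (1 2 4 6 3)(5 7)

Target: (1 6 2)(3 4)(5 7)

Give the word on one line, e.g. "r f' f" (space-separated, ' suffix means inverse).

  after r: (1 3 6 4 5 2 7)
  after f: (2 5 4 7)
  after r: (1 3 6 4)
  after f': (1 6 2)(3 4)(5 7)

r f r f'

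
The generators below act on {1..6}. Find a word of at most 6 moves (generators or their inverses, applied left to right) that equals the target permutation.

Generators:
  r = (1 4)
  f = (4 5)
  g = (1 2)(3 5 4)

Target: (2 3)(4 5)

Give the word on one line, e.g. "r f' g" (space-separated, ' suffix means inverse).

g' r f' g'

  after g': (1 2)(3 4 5)
  after r: (1 2 4 5 3)
  after f': (1 2 5 3)
  after g': (2 3)(4 5)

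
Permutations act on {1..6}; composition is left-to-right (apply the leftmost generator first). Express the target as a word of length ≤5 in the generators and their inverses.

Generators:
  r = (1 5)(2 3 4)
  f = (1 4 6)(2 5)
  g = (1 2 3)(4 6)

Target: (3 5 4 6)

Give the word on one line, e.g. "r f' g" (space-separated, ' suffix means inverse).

  after r': (1 5)(2 4 3)
  after r': (2 3 4)
  after r': (1 5)
  after g: (1 5 2 3)(4 6)
  after r': (3 5 4 6)

r' r' r' g r'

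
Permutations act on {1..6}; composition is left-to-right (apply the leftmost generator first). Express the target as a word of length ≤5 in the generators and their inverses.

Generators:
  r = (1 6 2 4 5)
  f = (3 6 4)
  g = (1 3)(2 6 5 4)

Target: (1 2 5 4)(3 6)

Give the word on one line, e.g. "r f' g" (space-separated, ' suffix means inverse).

  after r: (1 6 2 4 5)
  after r: (1 2 5 6 4)
  after f': (1 2 5 3 4)
  after f': (1 2 5 4)(3 6)

r r f' f'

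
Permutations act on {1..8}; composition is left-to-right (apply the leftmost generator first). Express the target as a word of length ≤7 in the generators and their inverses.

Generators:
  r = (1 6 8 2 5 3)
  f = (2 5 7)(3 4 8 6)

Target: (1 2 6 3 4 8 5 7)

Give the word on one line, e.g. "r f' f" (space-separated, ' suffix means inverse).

  after r: (1 6 8 2 5 3)
  after f': (1 8 7 5 6 4 3)
  after r: (1 2 5 8 7 3 6 4)
  after r: (1 5 2 3 8 7)(4 6)
  after f': (1 2 6 3 4 8 5 7)

r f' r r f'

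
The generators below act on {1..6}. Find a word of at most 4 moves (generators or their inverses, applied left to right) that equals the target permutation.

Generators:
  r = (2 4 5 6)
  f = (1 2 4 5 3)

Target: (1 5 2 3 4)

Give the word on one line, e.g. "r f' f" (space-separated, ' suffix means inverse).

  after f': (1 3 5 4 2)
  after f': (1 5 2 3 4)

f' f'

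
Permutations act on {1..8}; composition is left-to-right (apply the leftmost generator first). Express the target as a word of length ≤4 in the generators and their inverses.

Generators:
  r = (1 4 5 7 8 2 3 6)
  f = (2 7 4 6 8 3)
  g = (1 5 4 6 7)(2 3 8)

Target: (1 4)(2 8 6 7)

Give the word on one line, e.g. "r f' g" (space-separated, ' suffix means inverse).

  after r: (1 4 5 7 8 2 3 6)
  after f: (1 6)(3 8 7)(4 5)
  after g': (1 4)(2 8 6 7)

r f g'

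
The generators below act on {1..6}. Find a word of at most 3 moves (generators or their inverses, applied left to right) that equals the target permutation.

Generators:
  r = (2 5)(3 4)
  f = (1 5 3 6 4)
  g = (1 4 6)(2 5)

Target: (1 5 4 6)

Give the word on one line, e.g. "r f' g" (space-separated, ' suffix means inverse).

f g' r

  after f: (1 5 3 6 4)
  after g': (1 2 5 3 4 6)
  after r: (1 5 4 6)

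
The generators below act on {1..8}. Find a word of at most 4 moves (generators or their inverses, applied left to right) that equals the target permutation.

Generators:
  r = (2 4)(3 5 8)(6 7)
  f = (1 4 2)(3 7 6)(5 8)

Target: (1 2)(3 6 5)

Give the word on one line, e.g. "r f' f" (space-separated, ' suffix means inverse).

  after f: (1 4 2)(3 7 6)(5 8)
  after r: (1 2)(3 6 5)

f r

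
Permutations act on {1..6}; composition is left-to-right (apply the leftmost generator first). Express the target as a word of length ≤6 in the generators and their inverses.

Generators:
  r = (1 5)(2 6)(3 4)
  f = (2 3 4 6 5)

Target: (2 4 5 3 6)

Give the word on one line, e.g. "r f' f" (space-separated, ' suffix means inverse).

  after f: (2 3 4 6 5)
  after r': (1 5 6)(2 4)
  after r': (2 3 4 6 5)
  after f: (2 4 5 3 6)

f r' r' f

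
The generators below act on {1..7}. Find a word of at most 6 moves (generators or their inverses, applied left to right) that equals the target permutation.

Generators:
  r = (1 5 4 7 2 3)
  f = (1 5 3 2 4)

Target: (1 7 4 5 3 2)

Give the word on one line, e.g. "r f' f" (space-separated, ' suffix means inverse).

r' r' r' f'

  after r': (1 3 2 7 4 5)
  after r': (1 2 4)(3 7 5)
  after r': (1 7)(2 5)(3 4)
  after f': (1 7 4 5 3 2)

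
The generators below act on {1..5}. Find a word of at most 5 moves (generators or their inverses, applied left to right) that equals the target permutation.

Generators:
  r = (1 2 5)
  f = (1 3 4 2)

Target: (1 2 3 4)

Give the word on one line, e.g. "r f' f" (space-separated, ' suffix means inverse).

r r f r'

  after r: (1 2 5)
  after r: (1 5 2)
  after f: (1 5)(2 3 4)
  after r': (1 2 3 4)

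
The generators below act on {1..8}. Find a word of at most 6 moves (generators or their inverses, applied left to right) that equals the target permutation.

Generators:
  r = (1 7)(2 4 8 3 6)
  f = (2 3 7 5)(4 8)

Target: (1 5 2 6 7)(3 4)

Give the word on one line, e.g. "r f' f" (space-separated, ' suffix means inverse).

  after r': (1 7)(2 6 3 8 4)
  after f': (1 3 4 5 7)(2 6)
  after f': (1 2 6 5 3 8 4 7)
  after f': (1 5 2 6 7)(3 4)

r' f' f' f'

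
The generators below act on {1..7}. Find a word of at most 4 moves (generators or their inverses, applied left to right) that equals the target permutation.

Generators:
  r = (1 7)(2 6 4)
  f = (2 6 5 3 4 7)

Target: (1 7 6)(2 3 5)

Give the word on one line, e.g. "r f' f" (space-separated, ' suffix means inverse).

r r f' r'

  after r: (1 7)(2 6 4)
  after r: (2 4 6)
  after f': (2 3 5 6 7 4)
  after r': (1 7 6)(2 3 5)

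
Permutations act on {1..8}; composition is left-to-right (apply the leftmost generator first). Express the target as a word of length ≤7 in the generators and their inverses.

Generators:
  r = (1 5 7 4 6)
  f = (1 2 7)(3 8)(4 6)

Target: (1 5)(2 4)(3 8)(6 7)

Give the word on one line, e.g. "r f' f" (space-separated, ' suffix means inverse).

r' r' r' f r

  after r': (1 6 4 7 5)
  after r': (1 4 5 6 7)
  after r': (1 7 6 5 4)
  after f: (2 7 4)(3 8)(5 6)
  after r: (1 5)(2 4)(3 8)(6 7)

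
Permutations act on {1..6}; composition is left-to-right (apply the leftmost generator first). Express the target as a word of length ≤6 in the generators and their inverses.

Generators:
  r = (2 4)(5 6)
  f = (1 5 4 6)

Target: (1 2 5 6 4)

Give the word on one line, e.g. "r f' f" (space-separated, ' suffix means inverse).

f' r f r

  after f': (1 6 4 5)
  after r: (1 5)(2 4 6)
  after f: (1 4)(2 6)
  after r: (1 2 5 6 4)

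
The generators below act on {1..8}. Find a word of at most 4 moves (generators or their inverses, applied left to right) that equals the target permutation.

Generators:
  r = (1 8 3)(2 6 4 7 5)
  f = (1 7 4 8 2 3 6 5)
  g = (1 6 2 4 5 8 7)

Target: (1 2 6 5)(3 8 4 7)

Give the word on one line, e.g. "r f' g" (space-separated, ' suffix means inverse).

g r'

  after g: (1 6 2 4 5 8 7)
  after r': (1 2 6 5)(3 8 4 7)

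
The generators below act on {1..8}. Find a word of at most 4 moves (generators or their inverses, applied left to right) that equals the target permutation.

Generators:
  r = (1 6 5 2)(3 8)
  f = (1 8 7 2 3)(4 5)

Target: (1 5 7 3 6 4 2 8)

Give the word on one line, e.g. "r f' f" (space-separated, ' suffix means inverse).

  after r: (1 6 5 2)(3 8)
  after f': (1 6 4 5 7 8 2 3)
  after r: (1 5 7 3 6 4 2 8)

r f' r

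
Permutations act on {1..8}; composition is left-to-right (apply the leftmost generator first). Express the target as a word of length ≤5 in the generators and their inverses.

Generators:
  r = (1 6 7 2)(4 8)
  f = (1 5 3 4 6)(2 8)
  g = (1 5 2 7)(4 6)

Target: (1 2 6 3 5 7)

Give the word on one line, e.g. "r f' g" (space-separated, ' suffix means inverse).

r g r g' f'

  after r: (1 6 7 2)(4 8)
  after g: (1 4 8 6)(2 5)
  after r: (1 8 7 2 5)
  after g': (1 8 2)(4 6)(5 7)
  after f': (1 2 6 3 5 7)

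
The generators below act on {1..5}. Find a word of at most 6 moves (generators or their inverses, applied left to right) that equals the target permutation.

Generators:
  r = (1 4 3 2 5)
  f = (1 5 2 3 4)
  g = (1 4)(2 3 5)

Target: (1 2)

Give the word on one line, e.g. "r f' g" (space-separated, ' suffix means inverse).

  after r': (1 5 2 3 4)
  after r': (1 2 4 5 3)
  after r': (1 3 5 4 2)
  after g: (1 5)(2 4 3)
  after f: (1 2)

r' r' r' g f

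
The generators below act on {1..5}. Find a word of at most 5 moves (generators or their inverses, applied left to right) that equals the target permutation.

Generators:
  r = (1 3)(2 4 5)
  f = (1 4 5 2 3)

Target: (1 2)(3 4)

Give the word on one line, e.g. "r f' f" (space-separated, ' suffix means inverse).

r' f' f' f' r'

  after r': (1 3)(2 5 4)
  after f': (1 2 4 5)
  after f': (1 5 3 2)
  after f': (1 4)(2 3 5)
  after r': (1 2)(3 4)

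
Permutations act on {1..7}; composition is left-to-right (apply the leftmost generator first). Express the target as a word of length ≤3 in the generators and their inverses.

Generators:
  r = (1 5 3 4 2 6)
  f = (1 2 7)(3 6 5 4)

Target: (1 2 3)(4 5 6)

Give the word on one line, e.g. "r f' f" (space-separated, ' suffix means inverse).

  after r': (1 6 2 4 3 5)
  after r': (1 2 3)(4 5 6)

r' r'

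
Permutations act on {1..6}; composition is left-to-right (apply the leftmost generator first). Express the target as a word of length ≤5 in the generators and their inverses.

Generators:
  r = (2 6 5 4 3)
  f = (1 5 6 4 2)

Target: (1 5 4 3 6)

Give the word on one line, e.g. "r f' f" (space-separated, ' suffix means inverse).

  after r: (2 6 5 4 3)
  after r: (2 5 3 6 4)
  after f': (1 2)(3 5)
  after r: (1 6 5 2)(3 4)
  after f': (1 5 4 3 6)

r r f' r f'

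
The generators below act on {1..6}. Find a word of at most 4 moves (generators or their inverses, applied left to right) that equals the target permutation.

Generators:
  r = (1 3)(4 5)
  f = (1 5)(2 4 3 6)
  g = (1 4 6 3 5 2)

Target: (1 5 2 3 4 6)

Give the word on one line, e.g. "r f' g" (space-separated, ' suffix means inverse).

  after g: (1 4 6 3 5 2)
  after r: (1 5 2 3 4 6)

g r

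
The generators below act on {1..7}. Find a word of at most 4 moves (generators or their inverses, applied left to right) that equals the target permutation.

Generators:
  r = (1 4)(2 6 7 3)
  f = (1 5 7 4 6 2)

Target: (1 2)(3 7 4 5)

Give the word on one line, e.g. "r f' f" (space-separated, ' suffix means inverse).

f' f' r'

  after f': (1 2 6 4 7 5)
  after f': (1 6 7)(2 4 5)
  after r': (1 2)(3 7 4 5)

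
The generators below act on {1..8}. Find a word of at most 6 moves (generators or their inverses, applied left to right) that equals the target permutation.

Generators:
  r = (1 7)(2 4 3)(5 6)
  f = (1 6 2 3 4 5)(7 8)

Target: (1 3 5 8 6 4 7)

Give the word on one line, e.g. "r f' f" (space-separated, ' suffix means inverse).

f r' f' r

  after f: (1 6 2 3 4 5)(7 8)
  after r': (1 5 7 8)(2 4 6 3)
  after f': (1 4)(2 3 6)(5 8)
  after r: (1 3 5 8 6 4 7)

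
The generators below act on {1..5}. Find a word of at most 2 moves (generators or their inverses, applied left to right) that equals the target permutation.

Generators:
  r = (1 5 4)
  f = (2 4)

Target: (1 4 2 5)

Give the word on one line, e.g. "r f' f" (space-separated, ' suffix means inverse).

  after f': (2 4)
  after r': (1 4 2 5)

f' r'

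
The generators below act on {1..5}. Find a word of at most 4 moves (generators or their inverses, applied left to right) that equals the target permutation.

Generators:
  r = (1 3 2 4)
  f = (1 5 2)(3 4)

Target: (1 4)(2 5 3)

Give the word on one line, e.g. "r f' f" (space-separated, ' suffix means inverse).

f f r

  after f: (1 5 2)(3 4)
  after f: (1 2 5)
  after r: (1 4)(2 5 3)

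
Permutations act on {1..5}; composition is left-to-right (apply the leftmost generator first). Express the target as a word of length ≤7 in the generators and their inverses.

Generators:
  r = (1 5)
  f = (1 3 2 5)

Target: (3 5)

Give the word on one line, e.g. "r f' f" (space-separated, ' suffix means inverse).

f r' f' f' r

  after f: (1 3 2 5)
  after r': (1 3 2)
  after f': (2 5)
  after f': (1 5 3)
  after r: (3 5)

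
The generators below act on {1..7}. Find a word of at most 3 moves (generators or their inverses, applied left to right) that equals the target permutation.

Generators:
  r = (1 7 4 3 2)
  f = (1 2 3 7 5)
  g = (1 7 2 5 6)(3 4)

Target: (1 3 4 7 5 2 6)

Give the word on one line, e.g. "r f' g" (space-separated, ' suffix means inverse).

  after g: (1 7 2 5 6)(3 4)
  after g: (1 2 6 7 5)
  after r': (1 3 4 7 5 2 6)

g g r'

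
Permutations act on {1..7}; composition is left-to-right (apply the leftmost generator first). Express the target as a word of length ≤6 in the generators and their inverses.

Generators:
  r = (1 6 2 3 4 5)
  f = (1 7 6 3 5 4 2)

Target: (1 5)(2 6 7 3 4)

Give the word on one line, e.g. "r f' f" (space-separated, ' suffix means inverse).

  after f': (1 2 4 5 3 6 7)
  after r: (1 3 2 5 4)(6 7)
  after r: (1 4 6 7 2)
  after r: (1 5)(2 6 7 3 4)

f' r r r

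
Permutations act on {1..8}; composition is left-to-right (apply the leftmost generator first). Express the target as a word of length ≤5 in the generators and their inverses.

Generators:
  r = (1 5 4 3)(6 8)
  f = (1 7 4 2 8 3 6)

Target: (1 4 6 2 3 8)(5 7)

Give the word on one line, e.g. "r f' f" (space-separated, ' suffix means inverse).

  after r: (1 5 4 3)(6 8)
  after f': (1 5 7)(2 4 8 3 6)
  after r: (1 4 6 2 3 8)(5 7)

r f' r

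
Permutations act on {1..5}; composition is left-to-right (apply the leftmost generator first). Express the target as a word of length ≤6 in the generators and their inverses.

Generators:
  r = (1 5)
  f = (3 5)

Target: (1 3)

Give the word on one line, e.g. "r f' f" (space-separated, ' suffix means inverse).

r f r' r' r'

  after r: (1 5)
  after f: (1 3 5)
  after r': (1 3)
  after r': (1 3 5)
  after r': (1 3)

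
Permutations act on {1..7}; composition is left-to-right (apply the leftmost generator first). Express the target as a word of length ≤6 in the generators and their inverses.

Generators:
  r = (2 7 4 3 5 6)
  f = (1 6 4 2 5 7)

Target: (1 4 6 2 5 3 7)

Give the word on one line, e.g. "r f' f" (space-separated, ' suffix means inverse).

f' f' r f

  after f': (1 7 5 2 4 6)
  after f': (1 5 4)(2 6 7)
  after r: (1 6 4)(3 5)
  after f: (1 4 6 2 5 3 7)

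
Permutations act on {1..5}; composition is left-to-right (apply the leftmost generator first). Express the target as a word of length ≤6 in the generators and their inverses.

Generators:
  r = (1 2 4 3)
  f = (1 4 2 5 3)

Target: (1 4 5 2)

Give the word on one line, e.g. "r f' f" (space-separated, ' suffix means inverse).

r' f r' r'

  after r': (1 3 4 2)
  after f: (2 4 5 3)
  after r': (1 3)(4 5)
  after r': (1 4 5 2)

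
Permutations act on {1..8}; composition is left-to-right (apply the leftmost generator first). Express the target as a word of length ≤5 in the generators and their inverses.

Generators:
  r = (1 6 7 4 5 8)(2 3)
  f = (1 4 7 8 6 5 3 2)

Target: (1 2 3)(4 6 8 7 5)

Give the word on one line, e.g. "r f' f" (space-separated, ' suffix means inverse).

r' r' f' r' f'

  after r': (1 8 5 4 7 6)(2 3)
  after r': (1 5 7)(4 6 8)
  after f': (1 6 7 2 3 5 4 8)
  after r': (3 4 5 7)
  after f': (1 2 3)(4 6 8 7 5)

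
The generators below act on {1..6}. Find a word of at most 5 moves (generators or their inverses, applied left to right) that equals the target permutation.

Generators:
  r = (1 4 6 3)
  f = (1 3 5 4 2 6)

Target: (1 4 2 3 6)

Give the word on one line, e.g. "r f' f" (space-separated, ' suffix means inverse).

  after f': (1 6 2 4 5 3)
  after r: (1 3 4 5)(2 6)
  after f: (1 5 3 2)
  after f: (1 4 2 3 6)

f' r f f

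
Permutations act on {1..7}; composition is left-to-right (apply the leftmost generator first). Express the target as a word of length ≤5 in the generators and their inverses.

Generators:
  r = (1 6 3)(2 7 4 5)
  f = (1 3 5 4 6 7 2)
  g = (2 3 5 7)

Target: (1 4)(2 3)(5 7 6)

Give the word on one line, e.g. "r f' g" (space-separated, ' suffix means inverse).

f g r'

  after f: (1 3 5 4 6 7 2)
  after g: (1 5 4 6 2)(3 7)
  after r': (1 4)(2 3)(5 7 6)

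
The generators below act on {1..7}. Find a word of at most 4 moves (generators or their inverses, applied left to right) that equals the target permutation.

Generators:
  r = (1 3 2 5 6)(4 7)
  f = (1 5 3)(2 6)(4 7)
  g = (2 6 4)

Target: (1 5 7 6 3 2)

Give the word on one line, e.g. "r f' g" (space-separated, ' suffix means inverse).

r g f'

  after r: (1 3 2 5 6)(4 7)
  after g: (1 3 6)(2 5 4 7)
  after f': (1 5 7 6 3 2)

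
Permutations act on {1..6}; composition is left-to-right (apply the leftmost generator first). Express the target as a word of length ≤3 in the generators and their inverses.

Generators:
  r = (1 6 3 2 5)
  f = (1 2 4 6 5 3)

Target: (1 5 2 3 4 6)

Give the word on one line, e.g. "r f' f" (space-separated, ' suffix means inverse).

r f

  after r: (1 6 3 2 5)
  after f: (1 5 2 3 4 6)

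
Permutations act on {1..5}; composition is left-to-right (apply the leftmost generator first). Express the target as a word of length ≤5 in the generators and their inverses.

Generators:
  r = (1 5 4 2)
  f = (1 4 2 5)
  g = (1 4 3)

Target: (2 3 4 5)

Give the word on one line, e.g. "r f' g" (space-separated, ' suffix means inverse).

  after g': (1 3 4)
  after f': (1 3)(2 4 5)
  after g: (2 3 4 5)

g' f' g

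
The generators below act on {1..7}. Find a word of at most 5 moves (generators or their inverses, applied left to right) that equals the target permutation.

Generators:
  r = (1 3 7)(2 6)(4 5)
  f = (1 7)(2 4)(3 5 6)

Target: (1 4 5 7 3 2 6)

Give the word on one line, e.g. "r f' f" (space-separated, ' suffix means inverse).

  after f: (1 7)(2 4)(3 5 6)
  after r: (2 5)(3 4 6 7)
  after r: (1 3 5 6)(2 4)
  after f: (1 5 3 6 7)
  after r: (1 4 5 7 3 2 6)

f r r f r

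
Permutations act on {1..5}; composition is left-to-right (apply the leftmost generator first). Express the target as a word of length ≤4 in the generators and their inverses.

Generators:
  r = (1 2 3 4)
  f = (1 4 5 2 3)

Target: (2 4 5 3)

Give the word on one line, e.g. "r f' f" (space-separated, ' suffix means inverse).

  after f: (1 4 5 2 3)
  after r: (2 4 5 3)

f r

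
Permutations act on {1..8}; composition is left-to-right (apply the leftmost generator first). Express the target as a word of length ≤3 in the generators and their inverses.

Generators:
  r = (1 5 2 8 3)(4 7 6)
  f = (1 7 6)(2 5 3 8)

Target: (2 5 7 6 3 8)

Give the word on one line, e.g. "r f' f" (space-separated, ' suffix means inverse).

r' f' r'

  after r': (1 3 8 2 5)(4 6 7)
  after f': (1 5 6)(4 7)
  after r': (2 5 7 6 3 8)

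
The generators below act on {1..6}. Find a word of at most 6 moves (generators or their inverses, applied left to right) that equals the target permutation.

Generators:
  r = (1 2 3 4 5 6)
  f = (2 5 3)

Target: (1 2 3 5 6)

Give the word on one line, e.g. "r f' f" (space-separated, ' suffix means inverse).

f' r' f' r' f'

  after f': (2 3 5)
  after r': (1 6 5)(3 4)
  after f': (1 6 2 3 4 5)
  after r': (1 5 6)
  after f': (1 2 3 5 6)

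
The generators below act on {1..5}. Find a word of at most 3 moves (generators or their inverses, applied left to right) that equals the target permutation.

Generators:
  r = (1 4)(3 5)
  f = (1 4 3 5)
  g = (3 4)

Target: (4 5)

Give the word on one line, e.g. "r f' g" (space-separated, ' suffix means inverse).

f r

  after f: (1 4 3 5)
  after r: (4 5)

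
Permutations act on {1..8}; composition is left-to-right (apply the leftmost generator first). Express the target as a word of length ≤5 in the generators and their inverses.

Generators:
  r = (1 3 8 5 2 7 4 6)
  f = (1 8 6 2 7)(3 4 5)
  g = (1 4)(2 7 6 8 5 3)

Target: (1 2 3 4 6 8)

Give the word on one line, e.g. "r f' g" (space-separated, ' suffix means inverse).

g r f' g' f

  after g: (1 4)(2 7 6 8 5 3)
  after r: (1 6 5 8 2 4 3 7)
  after f': (1 8 6 4 5)(2 3)
  after g': (1 6)(2 5 4 8 7)
  after f: (1 2 3 4 6 8)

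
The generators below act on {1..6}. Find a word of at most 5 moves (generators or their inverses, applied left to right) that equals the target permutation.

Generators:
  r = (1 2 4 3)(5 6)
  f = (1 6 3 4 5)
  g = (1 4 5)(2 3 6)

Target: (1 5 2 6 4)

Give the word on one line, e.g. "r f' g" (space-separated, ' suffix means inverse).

r f' r f

  after r: (1 2 4 3)(5 6)
  after f': (1 2 3 5)(4 6)
  after r: (1 4 5 2)(3 6)
  after f: (1 5 2 6 4)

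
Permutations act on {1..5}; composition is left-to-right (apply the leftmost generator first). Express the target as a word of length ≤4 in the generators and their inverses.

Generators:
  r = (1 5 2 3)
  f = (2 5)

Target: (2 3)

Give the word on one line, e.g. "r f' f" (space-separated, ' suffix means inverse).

r' f r

  after r': (1 3 2 5)
  after f: (1 3 5)
  after r: (2 3)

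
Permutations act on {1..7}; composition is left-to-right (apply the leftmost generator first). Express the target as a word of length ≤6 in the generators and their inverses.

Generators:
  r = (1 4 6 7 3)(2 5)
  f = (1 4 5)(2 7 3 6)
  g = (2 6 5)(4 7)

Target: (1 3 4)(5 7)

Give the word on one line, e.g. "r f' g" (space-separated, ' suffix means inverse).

  after r: (1 4 6 7 3)(2 5)
  after f': (2 4 3 5 6)
  after r: (1 4)(2 6 5 7 3)
  after r: (1 6 2 7)(3 5)
  after f': (1 3 4)(5 7)

r f' r r f'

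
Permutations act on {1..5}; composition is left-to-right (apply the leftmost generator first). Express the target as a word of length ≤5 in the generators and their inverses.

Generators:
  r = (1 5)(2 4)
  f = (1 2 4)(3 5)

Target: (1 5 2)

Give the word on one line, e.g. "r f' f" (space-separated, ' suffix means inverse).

  after r': (1 5)(2 4)
  after f': (1 3 5 4)
  after f': (1 5 2)

r' f' f'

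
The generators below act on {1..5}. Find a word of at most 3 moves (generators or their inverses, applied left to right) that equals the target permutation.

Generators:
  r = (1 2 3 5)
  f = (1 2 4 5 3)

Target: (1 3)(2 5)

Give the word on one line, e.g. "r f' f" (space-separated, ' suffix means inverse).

r r

  after r: (1 2 3 5)
  after r: (1 3)(2 5)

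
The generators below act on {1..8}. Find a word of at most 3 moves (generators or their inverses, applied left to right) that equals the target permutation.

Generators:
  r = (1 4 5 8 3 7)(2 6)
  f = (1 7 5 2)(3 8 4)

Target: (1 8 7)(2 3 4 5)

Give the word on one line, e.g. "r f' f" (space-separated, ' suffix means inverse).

  after f: (1 7 5 2)(3 8 4)
  after r': (1 3 5 6 2 7 4 8)
  after r': (1 8 7)(2 3 4 5)

f r' r'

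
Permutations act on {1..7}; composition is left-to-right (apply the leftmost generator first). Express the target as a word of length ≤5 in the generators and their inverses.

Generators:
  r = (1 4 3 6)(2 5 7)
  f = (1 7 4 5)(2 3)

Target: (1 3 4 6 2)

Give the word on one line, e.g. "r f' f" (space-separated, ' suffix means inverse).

f' r f r

  after f': (1 5 4 7)(2 3)
  after r: (1 7 4 2 6)(3 5)
  after f: (1 4 3)(2 6 7 5)
  after r: (1 3 4 6 2)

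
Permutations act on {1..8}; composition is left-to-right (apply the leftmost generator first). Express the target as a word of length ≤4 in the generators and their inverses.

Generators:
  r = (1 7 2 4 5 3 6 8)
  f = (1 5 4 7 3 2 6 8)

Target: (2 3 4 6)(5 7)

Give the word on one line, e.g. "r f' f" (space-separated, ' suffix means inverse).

r' f

  after r': (1 8 6 3 5 4 2 7)
  after f: (2 3 4 6)(5 7)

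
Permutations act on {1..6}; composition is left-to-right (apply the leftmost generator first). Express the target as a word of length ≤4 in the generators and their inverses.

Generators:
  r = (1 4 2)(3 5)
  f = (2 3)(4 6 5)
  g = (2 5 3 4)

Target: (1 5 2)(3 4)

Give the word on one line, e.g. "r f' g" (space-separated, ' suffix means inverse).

  after g': (2 4 3 5)
  after r': (1 2)(4 5)
  after g: (1 5 2)(3 4)

g' r' g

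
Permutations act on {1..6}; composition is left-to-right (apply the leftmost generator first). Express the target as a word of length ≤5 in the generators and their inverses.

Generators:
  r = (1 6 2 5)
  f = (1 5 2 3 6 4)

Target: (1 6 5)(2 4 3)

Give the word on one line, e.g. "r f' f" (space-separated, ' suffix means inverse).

  after r: (1 6 2 5)
  after f': (1 3 2)(4 6 5)
  after r: (1 3 5 4 2 6)
  after f: (1 6 5)(2 4 3)

r f' r f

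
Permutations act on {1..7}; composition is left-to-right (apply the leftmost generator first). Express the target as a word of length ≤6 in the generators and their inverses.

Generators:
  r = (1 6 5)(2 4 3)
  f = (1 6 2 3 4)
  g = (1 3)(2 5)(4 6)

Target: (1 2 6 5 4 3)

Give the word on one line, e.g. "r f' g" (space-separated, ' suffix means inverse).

  after g': (1 3)(2 5)(4 6)
  after f: (1 4 2 5 3 6)
  after g': (1 6 3 4 5)
  after g': (1 4 2 5 3 6)
  after r': (1 2 6 5 4 3)

g' f g' g' r'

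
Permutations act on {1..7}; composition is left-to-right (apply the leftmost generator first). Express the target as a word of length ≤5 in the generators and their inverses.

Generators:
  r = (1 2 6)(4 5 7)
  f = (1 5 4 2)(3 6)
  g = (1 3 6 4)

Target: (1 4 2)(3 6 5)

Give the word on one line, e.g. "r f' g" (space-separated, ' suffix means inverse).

  after g: (1 3 6 4)
  after f': (1 6 5)(2 4)
  after g: (1 4 2)(3 6 5)

g f' g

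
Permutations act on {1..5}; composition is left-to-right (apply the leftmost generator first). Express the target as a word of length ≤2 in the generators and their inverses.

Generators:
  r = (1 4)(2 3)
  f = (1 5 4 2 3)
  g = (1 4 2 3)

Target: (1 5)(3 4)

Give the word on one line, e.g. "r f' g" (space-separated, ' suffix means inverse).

f r

  after f: (1 5 4 2 3)
  after r: (1 5)(3 4)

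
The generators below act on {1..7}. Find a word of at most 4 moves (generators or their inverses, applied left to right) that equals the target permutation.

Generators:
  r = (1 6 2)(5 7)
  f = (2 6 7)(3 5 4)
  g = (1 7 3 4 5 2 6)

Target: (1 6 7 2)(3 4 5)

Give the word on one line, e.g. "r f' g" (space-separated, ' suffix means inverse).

  after r': (1 2 6)(5 7)
  after g: (1 6 7 2)(3 4 5)

r' g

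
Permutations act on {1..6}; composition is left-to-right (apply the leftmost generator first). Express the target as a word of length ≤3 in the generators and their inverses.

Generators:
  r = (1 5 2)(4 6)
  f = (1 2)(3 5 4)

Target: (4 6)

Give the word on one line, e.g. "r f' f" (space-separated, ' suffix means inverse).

r r r

  after r: (1 5 2)(4 6)
  after r: (1 2 5)
  after r: (4 6)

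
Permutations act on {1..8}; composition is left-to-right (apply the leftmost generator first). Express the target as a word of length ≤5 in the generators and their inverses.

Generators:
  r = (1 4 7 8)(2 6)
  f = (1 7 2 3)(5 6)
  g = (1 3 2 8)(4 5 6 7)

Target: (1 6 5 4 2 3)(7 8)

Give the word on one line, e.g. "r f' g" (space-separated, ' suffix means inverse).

r' r' g'

  after r': (1 8 7 4)(2 6)
  after r': (1 7)(4 8)
  after g': (1 6 5 4 2 3)(7 8)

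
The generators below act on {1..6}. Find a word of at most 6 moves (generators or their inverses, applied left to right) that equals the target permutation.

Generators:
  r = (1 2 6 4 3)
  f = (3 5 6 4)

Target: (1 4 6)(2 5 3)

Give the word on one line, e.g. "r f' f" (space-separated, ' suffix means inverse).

  after r: (1 2 6 4 3)
  after f: (1 2 4 5 6 3)
  after r: (1 6)(2 3)(4 5)
  after f: (1 4 6)(2 5 3)

r f r f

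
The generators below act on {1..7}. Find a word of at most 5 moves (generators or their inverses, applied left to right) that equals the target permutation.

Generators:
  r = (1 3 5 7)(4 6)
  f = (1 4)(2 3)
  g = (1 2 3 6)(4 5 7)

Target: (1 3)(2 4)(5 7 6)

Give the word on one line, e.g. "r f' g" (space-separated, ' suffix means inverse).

r' g g r'

  after r': (1 7 5 3)(4 6)
  after g: (1 4)(2 3)(5 6)
  after g: (1 5)(2 6 7 4)
  after r': (1 3)(2 4)(5 7 6)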